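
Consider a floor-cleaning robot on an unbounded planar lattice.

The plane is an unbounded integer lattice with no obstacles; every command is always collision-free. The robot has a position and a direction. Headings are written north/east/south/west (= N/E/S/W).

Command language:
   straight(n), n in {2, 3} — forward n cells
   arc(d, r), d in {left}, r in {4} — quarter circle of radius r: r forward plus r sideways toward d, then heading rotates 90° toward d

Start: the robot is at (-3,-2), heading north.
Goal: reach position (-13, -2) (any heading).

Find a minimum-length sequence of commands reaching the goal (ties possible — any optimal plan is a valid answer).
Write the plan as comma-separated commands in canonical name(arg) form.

arc(left, 4), straight(2), arc(left, 4)

start: at (-3,-2), heading north
[1] after arc(left, 4): at (-7,2), heading west
[2] after straight(2): at (-9,2), heading west
[3] after arc(left, 4): at (-13,-2), heading south
nothing shorter than 3 reaches the goal.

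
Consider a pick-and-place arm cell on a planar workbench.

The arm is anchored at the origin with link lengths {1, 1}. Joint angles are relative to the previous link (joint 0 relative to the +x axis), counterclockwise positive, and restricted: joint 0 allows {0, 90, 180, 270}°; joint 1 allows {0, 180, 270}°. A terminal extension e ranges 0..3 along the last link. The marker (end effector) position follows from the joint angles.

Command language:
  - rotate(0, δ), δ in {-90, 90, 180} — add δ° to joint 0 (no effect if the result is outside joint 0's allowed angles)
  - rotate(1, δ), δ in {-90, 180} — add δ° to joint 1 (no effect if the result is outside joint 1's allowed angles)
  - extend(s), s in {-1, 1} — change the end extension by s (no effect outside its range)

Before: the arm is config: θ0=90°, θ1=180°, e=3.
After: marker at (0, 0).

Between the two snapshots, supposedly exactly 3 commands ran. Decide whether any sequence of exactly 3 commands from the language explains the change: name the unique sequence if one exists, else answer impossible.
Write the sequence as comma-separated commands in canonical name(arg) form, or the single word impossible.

from: config: θ0=90°, θ1=180°, e=3
t=1 extend(-1) ⇒ config: θ0=90°, θ1=180°, e=2
t=2 extend(-1) ⇒ config: θ0=90°, θ1=180°, e=1
t=3 extend(-1) ⇒ config: θ0=90°, θ1=180°, e=0
all 343 alternatives checked — unique.

extend(-1), extend(-1), extend(-1)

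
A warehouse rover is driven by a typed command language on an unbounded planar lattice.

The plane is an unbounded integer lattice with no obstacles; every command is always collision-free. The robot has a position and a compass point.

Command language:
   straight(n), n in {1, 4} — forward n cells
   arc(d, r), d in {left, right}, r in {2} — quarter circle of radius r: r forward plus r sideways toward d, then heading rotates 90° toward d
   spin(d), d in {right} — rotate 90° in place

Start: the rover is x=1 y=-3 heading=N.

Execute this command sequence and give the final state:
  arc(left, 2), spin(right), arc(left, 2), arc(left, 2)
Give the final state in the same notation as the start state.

x=-5 y=-1 heading=S

from: x=1 y=-3 heading=N
t=1 arc(left, 2) ⇒ x=-1 y=-1 heading=W
t=2 spin(right) ⇒ x=-1 y=-1 heading=N
t=3 arc(left, 2) ⇒ x=-3 y=1 heading=W
t=4 arc(left, 2) ⇒ x=-5 y=-1 heading=S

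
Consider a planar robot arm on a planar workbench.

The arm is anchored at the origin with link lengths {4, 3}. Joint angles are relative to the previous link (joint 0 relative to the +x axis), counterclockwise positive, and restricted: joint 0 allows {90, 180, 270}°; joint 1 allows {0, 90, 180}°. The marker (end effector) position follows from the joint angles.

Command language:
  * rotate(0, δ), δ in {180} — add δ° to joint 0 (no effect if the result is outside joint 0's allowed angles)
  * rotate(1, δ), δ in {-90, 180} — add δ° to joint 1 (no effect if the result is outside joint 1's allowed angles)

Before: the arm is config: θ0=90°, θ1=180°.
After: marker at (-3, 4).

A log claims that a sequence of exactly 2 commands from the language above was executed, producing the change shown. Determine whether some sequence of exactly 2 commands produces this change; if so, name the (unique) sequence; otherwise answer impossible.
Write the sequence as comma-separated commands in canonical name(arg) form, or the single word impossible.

key: order matters: swapping rotate(1, -90) and rotate(1, 180) lands elsewhere
initial: config: θ0=90°, θ1=180°
t=1 rotate(1, -90) ⇒ config: θ0=90°, θ1=90°
t=2 rotate(1, 180) ⇒ config: θ0=90°, θ1=90°
no other 2-command option fits: unique.

rotate(1, -90), rotate(1, 180)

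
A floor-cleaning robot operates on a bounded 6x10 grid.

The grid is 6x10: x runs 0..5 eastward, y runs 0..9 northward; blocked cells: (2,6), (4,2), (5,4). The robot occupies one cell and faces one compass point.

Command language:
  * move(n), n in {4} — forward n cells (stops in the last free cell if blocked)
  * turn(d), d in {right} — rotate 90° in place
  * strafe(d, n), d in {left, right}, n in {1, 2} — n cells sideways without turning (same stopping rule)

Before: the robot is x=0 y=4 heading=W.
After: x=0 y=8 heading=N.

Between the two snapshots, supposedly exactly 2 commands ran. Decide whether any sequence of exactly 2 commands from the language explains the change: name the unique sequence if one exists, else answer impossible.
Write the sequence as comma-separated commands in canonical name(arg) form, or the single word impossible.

key: position moved to (0,8) AND the heading swung to N — translation plus rotation needed
initial: x=0 y=4 heading=W
step 1 (turn(right)): x=0 y=4 heading=N
step 2 (move(4)): x=0 y=8 heading=N
no other 2-command option fits: unique.

turn(right), move(4)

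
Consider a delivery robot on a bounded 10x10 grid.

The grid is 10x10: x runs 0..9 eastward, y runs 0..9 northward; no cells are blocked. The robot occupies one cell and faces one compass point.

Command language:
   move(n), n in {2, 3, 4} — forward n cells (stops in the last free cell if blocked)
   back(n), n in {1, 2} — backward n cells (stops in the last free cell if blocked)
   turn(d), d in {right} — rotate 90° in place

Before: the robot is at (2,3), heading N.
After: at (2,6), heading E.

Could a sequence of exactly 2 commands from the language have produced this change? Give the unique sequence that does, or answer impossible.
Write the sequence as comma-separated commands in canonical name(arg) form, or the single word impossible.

key: cell and facing (now E) both changed — the 2 commands mix motion and turning
initial: at (2,3), heading N
[1] after move(3): at (2,6), heading N
[2] after turn(right): at (2,6), heading E
no other 2-command option fits: unique.

move(3), turn(right)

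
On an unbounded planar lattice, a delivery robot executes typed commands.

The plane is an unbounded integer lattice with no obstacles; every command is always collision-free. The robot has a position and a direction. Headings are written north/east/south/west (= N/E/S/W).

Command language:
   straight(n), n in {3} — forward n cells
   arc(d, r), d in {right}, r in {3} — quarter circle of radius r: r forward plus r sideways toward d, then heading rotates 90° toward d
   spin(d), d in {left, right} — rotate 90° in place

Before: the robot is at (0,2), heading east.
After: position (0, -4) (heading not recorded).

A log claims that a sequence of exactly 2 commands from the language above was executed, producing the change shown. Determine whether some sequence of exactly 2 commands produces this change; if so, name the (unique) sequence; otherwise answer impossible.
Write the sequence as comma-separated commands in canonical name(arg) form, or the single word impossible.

begin: at (0,2), heading east
1. arc(right, 3) → at (3,-1), heading south
2. arc(right, 3) → at (0,-4), heading west
no other 2-command option fits: unique.

arc(right, 3), arc(right, 3)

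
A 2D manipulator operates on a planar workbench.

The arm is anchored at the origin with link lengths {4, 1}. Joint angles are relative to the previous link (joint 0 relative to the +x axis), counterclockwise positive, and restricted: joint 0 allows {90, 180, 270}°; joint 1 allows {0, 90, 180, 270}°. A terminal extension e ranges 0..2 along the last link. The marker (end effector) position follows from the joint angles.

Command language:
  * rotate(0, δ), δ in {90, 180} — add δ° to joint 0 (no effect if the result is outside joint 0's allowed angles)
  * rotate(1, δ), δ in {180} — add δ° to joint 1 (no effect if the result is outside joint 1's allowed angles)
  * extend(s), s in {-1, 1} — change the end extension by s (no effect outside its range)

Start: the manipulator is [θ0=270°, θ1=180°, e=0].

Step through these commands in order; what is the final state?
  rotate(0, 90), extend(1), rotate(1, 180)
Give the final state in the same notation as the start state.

[θ0=270°, θ1=0°, e=1]

t0: [θ0=270°, θ1=180°, e=0]
step 1 (rotate(0, 90)): [θ0=270°, θ1=180°, e=0]
step 2 (extend(1)): [θ0=270°, θ1=180°, e=1]
step 3 (rotate(1, 180)): [θ0=270°, θ1=0°, e=1]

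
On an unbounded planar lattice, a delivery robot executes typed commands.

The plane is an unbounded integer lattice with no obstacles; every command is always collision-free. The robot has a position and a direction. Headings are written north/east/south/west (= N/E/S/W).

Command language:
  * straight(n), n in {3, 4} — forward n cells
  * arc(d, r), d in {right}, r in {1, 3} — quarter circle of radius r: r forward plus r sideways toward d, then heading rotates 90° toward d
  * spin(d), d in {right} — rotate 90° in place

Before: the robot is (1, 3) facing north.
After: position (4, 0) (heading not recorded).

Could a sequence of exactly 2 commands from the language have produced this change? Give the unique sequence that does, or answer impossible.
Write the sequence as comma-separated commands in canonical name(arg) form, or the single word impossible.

key: order matters: swapping spin(right) and arc(right, 3) lands elsewhere
initial: (1, 3) facing north
t=1 spin(right) ⇒ (1, 3) facing east
t=2 arc(right, 3) ⇒ (4, 0) facing south
no rival 2-sequence matches.

spin(right), arc(right, 3)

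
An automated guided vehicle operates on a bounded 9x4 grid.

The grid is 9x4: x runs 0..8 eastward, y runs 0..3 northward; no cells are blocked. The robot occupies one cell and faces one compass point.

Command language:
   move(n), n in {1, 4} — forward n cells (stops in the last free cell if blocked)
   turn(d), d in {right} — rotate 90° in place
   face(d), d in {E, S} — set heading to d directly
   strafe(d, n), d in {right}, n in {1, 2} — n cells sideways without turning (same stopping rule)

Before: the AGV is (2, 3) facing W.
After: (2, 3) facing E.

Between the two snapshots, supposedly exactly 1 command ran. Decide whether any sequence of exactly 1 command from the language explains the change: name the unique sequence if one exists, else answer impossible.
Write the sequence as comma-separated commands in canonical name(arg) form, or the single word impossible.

face(E)

key: (2,3) unchanged — the single command moves nothing
from: (2, 3) facing W
1. face(E) → (2, 3) facing E
uniquely the one of 7 1-step routes that fits.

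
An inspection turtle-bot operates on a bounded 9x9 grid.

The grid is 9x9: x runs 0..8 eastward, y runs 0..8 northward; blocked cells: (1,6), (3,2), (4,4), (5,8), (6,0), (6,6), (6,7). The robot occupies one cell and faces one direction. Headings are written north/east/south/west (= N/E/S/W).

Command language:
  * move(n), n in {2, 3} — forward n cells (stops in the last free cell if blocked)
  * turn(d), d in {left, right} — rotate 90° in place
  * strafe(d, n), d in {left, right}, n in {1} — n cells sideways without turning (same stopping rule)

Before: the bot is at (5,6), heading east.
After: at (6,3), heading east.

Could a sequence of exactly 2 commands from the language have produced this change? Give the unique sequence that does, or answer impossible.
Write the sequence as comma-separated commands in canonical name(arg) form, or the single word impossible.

impossible

checked all 2-command options: none fits.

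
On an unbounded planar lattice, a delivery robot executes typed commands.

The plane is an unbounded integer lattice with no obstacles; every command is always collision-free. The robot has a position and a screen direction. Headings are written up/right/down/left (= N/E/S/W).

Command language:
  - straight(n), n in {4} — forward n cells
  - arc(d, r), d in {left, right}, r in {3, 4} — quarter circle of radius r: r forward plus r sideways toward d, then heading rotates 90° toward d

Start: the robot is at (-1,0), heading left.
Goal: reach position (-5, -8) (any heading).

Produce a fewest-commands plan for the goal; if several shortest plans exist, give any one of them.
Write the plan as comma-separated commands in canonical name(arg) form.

arc(left, 4), straight(4)

start: at (-1,0), heading left
1. arc(left, 4) → at (-5,-4), heading down
2. straight(4) → at (-5,-8), heading down
no 1-step plan works, so 2 is optimal.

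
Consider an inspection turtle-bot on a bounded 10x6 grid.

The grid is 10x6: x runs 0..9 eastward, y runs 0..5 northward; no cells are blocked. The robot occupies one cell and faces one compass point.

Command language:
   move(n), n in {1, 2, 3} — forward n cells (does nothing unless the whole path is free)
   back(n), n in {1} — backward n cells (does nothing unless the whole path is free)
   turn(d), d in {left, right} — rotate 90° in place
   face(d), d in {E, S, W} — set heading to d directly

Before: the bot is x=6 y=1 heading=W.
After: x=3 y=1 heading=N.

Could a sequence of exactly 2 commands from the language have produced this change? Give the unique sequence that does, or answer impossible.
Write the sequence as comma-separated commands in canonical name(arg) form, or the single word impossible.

move(3), turn(right)

key: order matters: swapping move(3) and turn(right) lands elsewhere
t0: x=6 y=1 heading=W
[1] after move(3): x=3 y=1 heading=W
[2] after turn(right): x=3 y=1 heading=N
no other 2-command option fits: unique.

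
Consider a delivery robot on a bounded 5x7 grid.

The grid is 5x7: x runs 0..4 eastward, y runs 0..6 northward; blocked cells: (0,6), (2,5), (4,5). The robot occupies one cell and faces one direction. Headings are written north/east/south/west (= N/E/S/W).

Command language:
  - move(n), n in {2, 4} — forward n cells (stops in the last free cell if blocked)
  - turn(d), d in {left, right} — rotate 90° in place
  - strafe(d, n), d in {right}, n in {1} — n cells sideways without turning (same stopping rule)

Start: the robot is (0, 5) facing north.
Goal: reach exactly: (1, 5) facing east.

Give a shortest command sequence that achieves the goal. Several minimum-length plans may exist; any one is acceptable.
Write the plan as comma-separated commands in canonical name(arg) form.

turn(right), move(2)

initial: (0, 5) facing north
[1] after turn(right): (0, 5) facing east
[2] after move(2): (1, 5) facing east
nothing shorter than 2 reaches the goal.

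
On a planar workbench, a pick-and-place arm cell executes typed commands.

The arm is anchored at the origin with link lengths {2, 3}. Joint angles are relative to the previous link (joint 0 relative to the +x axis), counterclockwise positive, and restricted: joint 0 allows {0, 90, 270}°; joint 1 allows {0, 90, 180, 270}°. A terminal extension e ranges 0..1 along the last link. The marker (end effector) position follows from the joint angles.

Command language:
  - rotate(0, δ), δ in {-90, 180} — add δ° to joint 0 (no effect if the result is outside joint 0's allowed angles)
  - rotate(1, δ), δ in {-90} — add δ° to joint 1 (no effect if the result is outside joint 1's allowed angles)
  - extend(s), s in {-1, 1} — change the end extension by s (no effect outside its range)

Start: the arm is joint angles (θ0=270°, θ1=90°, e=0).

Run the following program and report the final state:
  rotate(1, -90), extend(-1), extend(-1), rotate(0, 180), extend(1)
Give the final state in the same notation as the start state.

joint angles (θ0=90°, θ1=0°, e=1)

from: joint angles (θ0=270°, θ1=90°, e=0)
1. rotate(1, -90) → joint angles (θ0=270°, θ1=0°, e=0)
2. extend(-1) → joint angles (θ0=270°, θ1=0°, e=0)
3. extend(-1) → joint angles (θ0=270°, θ1=0°, e=0)
4. rotate(0, 180) → joint angles (θ0=90°, θ1=0°, e=0)
5. extend(1) → joint angles (θ0=90°, θ1=0°, e=1)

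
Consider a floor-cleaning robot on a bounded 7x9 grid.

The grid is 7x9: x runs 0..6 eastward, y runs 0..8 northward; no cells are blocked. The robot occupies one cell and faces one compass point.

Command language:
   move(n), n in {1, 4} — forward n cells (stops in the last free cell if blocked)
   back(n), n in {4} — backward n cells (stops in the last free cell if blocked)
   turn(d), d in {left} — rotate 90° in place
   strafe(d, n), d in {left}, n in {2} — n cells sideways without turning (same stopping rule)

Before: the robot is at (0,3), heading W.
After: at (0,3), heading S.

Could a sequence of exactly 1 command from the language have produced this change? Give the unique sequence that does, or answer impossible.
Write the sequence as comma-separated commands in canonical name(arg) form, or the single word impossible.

key: parked at (0,3) the whole time — nothing moves the robot
t0: at (0,3), heading W
step 1 (turn(left)): at (0,3), heading S
all 5 alternatives checked — unique.

turn(left)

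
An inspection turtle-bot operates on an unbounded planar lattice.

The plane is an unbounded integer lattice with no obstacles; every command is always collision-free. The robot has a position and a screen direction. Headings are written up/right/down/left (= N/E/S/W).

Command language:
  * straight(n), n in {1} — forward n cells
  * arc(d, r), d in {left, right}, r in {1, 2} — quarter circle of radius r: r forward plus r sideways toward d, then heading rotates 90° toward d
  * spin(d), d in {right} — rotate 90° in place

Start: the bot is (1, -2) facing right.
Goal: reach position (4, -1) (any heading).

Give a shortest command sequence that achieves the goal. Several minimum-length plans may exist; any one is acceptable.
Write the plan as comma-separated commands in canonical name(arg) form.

from: (1, -2) facing right
1. arc(left, 2) → (3, 0) facing up
2. spin(right) → (3, 0) facing right
3. arc(right, 1) → (4, -1) facing down
shorter routes all fall short; 3 is best.

arc(left, 2), spin(right), arc(right, 1)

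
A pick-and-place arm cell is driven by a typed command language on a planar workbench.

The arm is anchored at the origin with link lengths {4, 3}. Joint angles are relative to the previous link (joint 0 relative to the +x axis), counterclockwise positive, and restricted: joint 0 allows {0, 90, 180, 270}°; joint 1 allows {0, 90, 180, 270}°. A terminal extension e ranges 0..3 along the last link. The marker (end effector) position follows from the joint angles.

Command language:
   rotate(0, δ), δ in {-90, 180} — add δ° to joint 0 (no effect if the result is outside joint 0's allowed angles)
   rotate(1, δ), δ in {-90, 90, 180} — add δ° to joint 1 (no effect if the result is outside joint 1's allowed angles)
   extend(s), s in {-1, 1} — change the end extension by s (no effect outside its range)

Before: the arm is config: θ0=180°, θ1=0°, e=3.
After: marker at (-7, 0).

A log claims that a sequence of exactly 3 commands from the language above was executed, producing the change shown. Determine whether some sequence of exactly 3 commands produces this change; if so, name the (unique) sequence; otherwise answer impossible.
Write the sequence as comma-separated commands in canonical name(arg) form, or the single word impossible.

begin: config: θ0=180°, θ1=0°, e=3
1. extend(-1) → config: θ0=180°, θ1=0°, e=2
2. extend(-1) → config: θ0=180°, θ1=0°, e=1
3. extend(-1) → config: θ0=180°, θ1=0°, e=0
no other 3-command option fits: unique.

extend(-1), extend(-1), extend(-1)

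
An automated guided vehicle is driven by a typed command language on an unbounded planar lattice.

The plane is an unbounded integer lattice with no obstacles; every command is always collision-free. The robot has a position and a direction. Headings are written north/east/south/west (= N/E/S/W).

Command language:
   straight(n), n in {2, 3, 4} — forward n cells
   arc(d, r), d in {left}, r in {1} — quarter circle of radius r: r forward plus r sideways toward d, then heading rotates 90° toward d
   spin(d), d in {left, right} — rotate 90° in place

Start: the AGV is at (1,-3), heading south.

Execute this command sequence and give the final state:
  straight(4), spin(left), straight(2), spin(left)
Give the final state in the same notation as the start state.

at (3,-7), heading north

from: at (1,-3), heading south
1. straight(4) → at (1,-7), heading south
2. spin(left) → at (1,-7), heading east
3. straight(2) → at (3,-7), heading east
4. spin(left) → at (3,-7), heading north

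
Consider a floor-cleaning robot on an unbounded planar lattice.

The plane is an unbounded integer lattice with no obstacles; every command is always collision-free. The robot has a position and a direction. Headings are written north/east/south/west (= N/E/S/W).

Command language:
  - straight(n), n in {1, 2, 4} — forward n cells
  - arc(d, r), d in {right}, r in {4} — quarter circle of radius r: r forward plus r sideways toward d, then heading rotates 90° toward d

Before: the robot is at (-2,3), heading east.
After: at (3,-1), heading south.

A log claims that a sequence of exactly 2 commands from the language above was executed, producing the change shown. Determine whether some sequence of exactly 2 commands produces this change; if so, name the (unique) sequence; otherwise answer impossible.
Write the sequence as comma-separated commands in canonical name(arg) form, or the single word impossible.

straight(1), arc(right, 4)

key: order matters: swapping straight(1) and arc(right, 4) lands elsewhere
t0: at (-2,3), heading east
1. straight(1) → at (-1,3), heading east
2. arc(right, 4) → at (3,-1), heading south
no rival 2-sequence matches.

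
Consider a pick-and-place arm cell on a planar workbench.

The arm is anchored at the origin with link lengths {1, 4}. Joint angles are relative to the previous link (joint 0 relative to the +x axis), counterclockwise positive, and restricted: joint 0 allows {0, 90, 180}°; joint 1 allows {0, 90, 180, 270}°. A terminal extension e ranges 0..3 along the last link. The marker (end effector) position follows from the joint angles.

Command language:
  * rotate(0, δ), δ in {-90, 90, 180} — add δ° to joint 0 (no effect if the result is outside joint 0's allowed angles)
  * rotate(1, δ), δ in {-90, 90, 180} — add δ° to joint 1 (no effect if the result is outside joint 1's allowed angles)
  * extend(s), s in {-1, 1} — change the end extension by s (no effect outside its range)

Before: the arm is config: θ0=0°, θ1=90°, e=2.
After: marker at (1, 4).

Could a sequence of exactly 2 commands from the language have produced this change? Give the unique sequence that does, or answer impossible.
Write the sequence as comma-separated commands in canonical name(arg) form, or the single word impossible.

extend(-1), extend(-1)

begin: config: θ0=0°, θ1=90°, e=2
t=1 extend(-1) ⇒ config: θ0=0°, θ1=90°, e=1
t=2 extend(-1) ⇒ config: θ0=0°, θ1=90°, e=0
all 64 alternatives checked — unique.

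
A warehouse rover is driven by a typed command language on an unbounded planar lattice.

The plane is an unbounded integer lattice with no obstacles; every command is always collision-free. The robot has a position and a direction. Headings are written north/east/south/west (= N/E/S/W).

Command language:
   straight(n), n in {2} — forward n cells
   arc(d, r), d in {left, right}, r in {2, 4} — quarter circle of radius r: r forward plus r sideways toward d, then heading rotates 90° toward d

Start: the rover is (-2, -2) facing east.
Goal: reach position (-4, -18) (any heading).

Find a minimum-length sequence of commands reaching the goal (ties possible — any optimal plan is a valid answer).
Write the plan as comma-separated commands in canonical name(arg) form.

arc(right, 2), straight(2), arc(right, 4), arc(left, 4), arc(left, 4)

start: (-2, -2) facing east
[1] after arc(right, 2): (0, -4) facing south
[2] after straight(2): (0, -6) facing south
[3] after arc(right, 4): (-4, -10) facing west
[4] after arc(left, 4): (-8, -14) facing south
[5] after arc(left, 4): (-4, -18) facing east
nothing shorter than 5 reaches the goal.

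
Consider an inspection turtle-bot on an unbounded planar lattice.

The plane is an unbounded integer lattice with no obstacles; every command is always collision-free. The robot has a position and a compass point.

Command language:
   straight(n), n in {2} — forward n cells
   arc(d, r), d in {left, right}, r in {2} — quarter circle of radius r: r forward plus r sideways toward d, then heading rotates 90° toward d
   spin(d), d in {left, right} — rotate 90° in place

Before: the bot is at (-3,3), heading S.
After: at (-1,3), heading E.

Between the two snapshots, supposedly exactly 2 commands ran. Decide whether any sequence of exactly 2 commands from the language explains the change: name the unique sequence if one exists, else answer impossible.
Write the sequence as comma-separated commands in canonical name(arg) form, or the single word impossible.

spin(left), straight(2)

key: cell and facing (now E) both changed — the 2 commands mix motion and turning
initial: at (-3,3), heading S
t=1 spin(left) ⇒ at (-3,3), heading E
t=2 straight(2) ⇒ at (-1,3), heading E
no rival 2-sequence matches.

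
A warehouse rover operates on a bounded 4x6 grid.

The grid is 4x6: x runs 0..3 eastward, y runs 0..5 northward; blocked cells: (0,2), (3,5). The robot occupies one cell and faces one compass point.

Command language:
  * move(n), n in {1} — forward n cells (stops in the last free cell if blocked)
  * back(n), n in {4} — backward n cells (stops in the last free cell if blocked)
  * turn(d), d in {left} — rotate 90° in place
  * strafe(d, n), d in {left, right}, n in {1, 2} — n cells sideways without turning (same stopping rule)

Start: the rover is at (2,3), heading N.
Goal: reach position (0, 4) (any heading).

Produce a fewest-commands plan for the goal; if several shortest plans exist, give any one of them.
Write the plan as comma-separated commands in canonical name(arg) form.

move(1), strafe(left, 2)

begin: at (2,3), heading N
t=1 move(1) ⇒ at (2,4), heading N
t=2 strafe(left, 2) ⇒ at (0,4), heading N
shorter routes all fall short; 2 is best.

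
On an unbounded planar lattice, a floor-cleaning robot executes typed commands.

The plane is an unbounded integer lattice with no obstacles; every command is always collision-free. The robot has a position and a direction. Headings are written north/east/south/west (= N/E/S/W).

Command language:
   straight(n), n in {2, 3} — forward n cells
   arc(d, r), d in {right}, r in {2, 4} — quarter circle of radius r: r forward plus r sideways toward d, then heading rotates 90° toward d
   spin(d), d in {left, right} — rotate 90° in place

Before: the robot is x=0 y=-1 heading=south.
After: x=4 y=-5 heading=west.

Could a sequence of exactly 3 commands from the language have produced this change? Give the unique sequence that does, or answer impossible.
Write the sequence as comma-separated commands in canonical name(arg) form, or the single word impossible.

spin(left), arc(right, 4), spin(right)

key: running spin(right) before spin(left) would end elsewhere — order is forced
start: x=0 y=-1 heading=south
[1] after spin(left): x=0 y=-1 heading=east
[2] after arc(right, 4): x=4 y=-5 heading=south
[3] after spin(right): x=4 y=-5 heading=west
uniquely the one of 216 3-step routes that fits.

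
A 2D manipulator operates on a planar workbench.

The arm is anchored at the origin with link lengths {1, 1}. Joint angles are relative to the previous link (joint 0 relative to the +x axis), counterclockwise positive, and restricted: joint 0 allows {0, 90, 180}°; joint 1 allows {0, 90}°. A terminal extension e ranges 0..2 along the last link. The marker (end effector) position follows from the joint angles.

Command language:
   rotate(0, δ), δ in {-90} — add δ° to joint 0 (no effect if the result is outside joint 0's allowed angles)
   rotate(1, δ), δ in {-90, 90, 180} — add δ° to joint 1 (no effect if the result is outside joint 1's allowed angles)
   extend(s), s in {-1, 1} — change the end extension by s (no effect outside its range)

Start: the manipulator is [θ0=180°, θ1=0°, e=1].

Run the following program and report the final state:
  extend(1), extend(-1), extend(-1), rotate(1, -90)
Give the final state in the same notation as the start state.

[θ0=180°, θ1=0°, e=0]

from: [θ0=180°, θ1=0°, e=1]
[1] after extend(1): [θ0=180°, θ1=0°, e=2]
[2] after extend(-1): [θ0=180°, θ1=0°, e=1]
[3] after extend(-1): [θ0=180°, θ1=0°, e=0]
[4] after rotate(1, -90): [θ0=180°, θ1=0°, e=0]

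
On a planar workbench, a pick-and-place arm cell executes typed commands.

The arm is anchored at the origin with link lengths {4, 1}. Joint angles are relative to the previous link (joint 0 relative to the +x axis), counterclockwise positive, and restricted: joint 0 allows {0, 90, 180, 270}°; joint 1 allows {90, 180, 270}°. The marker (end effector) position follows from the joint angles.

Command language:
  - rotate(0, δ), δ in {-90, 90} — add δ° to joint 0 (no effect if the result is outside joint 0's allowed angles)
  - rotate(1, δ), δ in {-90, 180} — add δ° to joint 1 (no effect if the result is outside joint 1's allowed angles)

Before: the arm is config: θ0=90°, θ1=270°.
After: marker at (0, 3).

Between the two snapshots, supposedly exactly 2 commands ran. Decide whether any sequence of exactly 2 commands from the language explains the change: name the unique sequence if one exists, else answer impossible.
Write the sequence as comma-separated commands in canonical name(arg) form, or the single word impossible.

key: order matters: swapping rotate(1, -90) and rotate(1, 180) lands elsewhere
from: config: θ0=90°, θ1=270°
1. rotate(1, -90) → config: θ0=90°, θ1=180°
2. rotate(1, 180) → config: θ0=90°, θ1=180°
uniquely the one of 16 2-step routes that fits.

rotate(1, -90), rotate(1, 180)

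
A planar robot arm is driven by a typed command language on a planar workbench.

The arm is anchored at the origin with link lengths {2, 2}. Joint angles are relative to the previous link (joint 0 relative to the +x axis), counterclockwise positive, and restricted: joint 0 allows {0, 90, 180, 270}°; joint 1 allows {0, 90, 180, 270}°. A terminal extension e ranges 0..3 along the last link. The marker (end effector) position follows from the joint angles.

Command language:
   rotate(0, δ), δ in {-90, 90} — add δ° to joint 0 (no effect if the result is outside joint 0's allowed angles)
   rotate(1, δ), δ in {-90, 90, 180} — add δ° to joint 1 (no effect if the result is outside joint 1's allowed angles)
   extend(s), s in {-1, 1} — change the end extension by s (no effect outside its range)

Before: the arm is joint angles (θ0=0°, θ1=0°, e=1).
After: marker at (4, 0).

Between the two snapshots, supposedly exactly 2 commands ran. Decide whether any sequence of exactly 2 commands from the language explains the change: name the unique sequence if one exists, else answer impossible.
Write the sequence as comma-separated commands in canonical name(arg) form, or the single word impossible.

initial: joint angles (θ0=0°, θ1=0°, e=1)
1. extend(-1) → joint angles (θ0=0°, θ1=0°, e=0)
2. extend(-1) → joint angles (θ0=0°, θ1=0°, e=0)
no rival 2-sequence matches.

extend(-1), extend(-1)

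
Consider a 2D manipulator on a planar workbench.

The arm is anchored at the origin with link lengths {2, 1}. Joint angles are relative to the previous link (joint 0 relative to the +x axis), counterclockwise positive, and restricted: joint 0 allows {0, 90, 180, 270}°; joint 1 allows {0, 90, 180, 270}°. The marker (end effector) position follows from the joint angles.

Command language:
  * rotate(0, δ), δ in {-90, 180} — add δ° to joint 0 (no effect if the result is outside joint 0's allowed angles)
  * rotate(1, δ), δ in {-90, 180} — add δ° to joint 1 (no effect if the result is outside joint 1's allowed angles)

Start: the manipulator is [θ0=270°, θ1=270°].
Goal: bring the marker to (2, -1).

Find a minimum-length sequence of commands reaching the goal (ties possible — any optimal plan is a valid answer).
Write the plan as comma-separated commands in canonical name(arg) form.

begin: [θ0=270°, θ1=270°]
1. rotate(0, 180) → [θ0=90°, θ1=270°]
2. rotate(0, -90) → [θ0=0°, θ1=270°]
nothing shorter than 2 reaches the goal.

rotate(0, 180), rotate(0, -90)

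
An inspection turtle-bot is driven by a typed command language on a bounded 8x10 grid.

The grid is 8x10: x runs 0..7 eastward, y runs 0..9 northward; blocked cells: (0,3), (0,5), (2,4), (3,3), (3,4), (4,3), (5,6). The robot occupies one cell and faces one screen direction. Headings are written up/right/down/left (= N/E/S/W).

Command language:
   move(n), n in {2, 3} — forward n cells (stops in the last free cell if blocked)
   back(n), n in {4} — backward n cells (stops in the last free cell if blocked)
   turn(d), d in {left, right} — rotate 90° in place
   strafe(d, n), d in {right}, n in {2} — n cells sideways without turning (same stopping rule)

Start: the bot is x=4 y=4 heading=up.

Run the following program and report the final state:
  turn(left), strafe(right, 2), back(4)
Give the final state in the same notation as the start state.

x=4 y=6 heading=left

initial: x=4 y=4 heading=up
t=1 turn(left) ⇒ x=4 y=4 heading=left
t=2 strafe(right, 2) ⇒ x=4 y=6 heading=left
t=3 back(4) ⇒ x=4 y=6 heading=left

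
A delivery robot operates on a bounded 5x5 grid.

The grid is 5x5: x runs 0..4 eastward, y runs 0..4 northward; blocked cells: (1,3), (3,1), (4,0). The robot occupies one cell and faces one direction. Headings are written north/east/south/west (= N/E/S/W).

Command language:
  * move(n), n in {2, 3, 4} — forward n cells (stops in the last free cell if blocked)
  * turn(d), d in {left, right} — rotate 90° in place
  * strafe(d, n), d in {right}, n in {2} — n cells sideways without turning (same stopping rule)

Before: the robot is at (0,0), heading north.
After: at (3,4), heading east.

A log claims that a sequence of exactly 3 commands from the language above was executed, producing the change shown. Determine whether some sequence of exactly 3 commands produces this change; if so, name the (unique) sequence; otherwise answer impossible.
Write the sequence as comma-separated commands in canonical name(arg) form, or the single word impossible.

move(4), turn(right), move(3)

key: cell and facing (now E) both changed — the 3 commands mix motion and turning
begin: at (0,0), heading north
step 1 (move(4)): at (0,4), heading north
step 2 (turn(right)): at (0,4), heading east
step 3 (move(3)): at (3,4), heading east
no rival 3-sequence matches.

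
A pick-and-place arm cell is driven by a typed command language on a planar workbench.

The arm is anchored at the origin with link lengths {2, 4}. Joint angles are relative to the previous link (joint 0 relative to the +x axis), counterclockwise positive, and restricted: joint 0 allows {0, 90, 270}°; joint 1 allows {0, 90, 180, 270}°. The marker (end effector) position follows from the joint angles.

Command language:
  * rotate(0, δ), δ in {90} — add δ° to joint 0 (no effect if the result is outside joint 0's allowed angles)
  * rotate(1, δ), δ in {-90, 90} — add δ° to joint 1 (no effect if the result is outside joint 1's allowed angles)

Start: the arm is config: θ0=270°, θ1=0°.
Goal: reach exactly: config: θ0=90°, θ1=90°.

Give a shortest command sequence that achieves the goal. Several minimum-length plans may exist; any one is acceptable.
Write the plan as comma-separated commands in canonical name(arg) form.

rotate(1, 90), rotate(0, 90), rotate(0, 90)

from: config: θ0=270°, θ1=0°
[1] after rotate(1, 90): config: θ0=270°, θ1=90°
[2] after rotate(0, 90): config: θ0=0°, θ1=90°
[3] after rotate(0, 90): config: θ0=90°, θ1=90°
shorter routes all fall short; 3 is best.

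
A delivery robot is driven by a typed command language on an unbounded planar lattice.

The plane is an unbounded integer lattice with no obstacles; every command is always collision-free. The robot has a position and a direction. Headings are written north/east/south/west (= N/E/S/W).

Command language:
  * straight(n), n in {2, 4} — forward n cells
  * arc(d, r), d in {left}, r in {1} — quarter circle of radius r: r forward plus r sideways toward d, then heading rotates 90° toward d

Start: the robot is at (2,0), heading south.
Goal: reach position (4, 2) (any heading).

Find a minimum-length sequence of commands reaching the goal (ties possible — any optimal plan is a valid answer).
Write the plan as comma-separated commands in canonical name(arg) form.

start: at (2,0), heading south
1. arc(left, 1) → at (3,-1), heading east
2. arc(left, 1) → at (4,0), heading north
3. straight(2) → at (4,2), heading north
no 2-step plan works, so 3 is optimal.

arc(left, 1), arc(left, 1), straight(2)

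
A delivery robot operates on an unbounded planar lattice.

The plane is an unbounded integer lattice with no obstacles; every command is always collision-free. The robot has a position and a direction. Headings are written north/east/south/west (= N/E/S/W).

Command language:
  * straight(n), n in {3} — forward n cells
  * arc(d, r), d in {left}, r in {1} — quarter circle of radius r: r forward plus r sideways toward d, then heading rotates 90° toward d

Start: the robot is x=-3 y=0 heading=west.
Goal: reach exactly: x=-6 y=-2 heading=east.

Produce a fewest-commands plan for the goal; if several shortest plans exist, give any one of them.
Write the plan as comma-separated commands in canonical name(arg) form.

start: x=-3 y=0 heading=west
step 1 (straight(3)): x=-6 y=0 heading=west
step 2 (arc(left, 1)): x=-7 y=-1 heading=south
step 3 (arc(left, 1)): x=-6 y=-2 heading=east
minimal: 3 command(s), checked below 3.

straight(3), arc(left, 1), arc(left, 1)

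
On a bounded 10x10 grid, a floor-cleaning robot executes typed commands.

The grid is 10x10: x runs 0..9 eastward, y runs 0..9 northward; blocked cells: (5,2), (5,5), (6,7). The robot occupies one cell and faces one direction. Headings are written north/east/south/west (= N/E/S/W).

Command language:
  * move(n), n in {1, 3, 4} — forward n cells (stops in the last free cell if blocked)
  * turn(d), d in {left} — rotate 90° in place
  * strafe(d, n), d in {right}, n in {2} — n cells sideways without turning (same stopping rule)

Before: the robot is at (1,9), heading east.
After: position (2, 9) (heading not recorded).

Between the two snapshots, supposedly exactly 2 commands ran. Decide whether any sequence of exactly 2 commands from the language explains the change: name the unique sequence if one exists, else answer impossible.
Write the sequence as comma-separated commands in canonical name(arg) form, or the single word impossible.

move(1), turn(left)

key: order matters: swapping move(1) and turn(left) lands elsewhere
t0: at (1,9), heading east
t=1 move(1) ⇒ at (2,9), heading east
t=2 turn(left) ⇒ at (2,9), heading north
no other 2-command option fits: unique.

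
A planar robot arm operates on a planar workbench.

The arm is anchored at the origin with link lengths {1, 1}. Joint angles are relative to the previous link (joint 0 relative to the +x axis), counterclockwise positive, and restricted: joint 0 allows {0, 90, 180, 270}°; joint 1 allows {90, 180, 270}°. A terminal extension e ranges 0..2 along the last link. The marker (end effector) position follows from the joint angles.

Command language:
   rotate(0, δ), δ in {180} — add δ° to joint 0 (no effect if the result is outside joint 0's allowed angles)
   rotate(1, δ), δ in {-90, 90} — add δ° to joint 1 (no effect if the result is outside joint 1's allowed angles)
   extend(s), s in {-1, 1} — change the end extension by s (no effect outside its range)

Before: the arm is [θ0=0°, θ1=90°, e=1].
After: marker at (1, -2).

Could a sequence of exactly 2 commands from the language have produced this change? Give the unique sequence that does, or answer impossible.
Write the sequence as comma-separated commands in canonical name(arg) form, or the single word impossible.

t0: [θ0=0°, θ1=90°, e=1]
step 1 (rotate(1, 90)): [θ0=0°, θ1=180°, e=1]
step 2 (rotate(1, 90)): [θ0=0°, θ1=270°, e=1]
no rival 2-sequence matches.

rotate(1, 90), rotate(1, 90)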